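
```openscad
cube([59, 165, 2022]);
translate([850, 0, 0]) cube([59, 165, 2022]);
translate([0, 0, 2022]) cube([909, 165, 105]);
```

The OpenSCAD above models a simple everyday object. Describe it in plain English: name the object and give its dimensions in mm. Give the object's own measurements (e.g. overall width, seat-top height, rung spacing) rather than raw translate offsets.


A door frame. The clear opening is 791 mm wide and 2022 mm high. Two 59 mm wide jambs, 165 mm deep, stand either side of the opening from the floor to the top of the opening. A 105 mm thick head sits across the top of both jambs, spanning the full outside width of the frame.


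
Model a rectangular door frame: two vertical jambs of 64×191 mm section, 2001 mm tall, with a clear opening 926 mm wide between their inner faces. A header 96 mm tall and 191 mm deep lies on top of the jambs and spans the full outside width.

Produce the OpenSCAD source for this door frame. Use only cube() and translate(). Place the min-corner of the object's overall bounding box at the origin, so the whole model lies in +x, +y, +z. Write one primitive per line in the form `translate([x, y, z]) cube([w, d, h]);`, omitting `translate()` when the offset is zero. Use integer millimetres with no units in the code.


cube([64, 191, 2001]);
translate([990, 0, 0]) cube([64, 191, 2001]);
translate([0, 0, 2001]) cube([1054, 191, 96]);


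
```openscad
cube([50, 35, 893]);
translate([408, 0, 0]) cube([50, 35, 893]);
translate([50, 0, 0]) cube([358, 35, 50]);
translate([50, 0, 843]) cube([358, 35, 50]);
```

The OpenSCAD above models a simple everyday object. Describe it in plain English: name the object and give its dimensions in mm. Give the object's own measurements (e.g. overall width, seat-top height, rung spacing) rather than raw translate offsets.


A rectangular picture frame lying in the x–z plane (depth along y). The opening is 358 mm wide (x) by 793 mm tall (z), surrounded by a border 50 mm wide on all four sides. The frame is 35 mm deep and is made of two full-height vertical stiles with two horizontal rails fitted between them.


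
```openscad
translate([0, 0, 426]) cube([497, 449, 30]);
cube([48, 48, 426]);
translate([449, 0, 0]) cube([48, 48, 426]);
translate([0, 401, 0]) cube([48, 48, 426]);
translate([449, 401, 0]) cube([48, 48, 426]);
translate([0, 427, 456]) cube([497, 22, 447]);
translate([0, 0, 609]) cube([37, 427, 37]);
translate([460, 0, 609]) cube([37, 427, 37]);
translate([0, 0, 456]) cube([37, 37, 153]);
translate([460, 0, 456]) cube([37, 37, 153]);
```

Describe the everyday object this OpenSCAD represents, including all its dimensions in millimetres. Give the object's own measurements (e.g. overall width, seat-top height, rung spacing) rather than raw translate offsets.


A chair. The seat is a 497×449×30 mm slab with its top at z = 456 mm, on four 48×48 mm corner legs (flush with the seat edges, standing on z = 0). A flat backrest 22 mm thick, 447 mm tall, spans the full seat width and rises from the seat top along its +y edge, rear face flush with the rear of the seat. Two armrests of 37×37 mm section run along each side from the seat's front edge to the front of the backrest, top faces 190 mm above the seat top and outer faces flush with the seat's x-edges; a 37×37 mm post under the front of each armrest stands on the seat at the front corner.


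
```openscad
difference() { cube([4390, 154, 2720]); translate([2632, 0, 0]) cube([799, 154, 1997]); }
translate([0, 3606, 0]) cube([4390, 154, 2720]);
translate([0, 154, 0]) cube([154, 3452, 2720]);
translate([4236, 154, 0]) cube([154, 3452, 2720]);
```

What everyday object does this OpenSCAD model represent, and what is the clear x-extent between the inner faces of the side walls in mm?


A single room. The interior width is 4082 mm.

Four walls enclosing a rectangle with a door in the front wall — a room. Outside width 4390 minus two 154 mm walls gives 4082 mm.


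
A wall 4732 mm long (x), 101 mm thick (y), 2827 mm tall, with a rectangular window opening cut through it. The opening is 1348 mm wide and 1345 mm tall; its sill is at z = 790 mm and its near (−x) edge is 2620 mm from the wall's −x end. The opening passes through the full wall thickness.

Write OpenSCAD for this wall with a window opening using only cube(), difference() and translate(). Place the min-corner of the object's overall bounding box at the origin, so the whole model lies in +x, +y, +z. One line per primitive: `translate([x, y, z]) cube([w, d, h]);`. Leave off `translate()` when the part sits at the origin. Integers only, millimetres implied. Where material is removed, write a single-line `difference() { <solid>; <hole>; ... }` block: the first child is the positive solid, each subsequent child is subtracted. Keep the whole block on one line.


difference() { cube([4732, 101, 2827]); translate([2620, 0, 790]) cube([1348, 101, 1345]); }


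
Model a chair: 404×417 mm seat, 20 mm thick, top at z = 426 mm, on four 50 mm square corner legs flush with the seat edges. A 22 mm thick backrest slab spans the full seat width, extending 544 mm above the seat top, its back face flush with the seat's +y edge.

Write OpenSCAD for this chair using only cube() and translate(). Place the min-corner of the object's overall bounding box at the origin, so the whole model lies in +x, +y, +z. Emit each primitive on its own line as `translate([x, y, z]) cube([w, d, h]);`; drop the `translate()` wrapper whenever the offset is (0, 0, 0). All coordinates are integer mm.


translate([0, 0, 406]) cube([404, 417, 20]);
cube([50, 50, 406]);
translate([354, 0, 0]) cube([50, 50, 406]);
translate([0, 367, 0]) cube([50, 50, 406]);
translate([354, 367, 0]) cube([50, 50, 406]);
translate([0, 395, 426]) cube([404, 22, 544]);


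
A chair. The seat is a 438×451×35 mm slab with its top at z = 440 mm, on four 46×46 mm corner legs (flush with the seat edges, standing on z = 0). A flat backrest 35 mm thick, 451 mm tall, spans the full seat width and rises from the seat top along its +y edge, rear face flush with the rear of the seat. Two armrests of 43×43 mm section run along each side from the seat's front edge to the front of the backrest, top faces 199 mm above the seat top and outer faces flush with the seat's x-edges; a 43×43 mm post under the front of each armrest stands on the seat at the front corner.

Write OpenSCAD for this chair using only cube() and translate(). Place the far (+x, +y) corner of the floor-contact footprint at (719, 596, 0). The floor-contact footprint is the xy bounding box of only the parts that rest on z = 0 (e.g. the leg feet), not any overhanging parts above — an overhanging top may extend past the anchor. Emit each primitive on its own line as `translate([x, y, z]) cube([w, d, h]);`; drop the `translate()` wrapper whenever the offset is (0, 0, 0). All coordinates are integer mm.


translate([281, 145, 405]) cube([438, 451, 35]);
translate([281, 145, 0]) cube([46, 46, 405]);
translate([673, 145, 0]) cube([46, 46, 405]);
translate([281, 550, 0]) cube([46, 46, 405]);
translate([673, 550, 0]) cube([46, 46, 405]);
translate([281, 561, 440]) cube([438, 35, 451]);
translate([281, 145, 596]) cube([43, 416, 43]);
translate([676, 145, 596]) cube([43, 416, 43]);
translate([281, 145, 440]) cube([43, 43, 156]);
translate([676, 145, 440]) cube([43, 43, 156]);


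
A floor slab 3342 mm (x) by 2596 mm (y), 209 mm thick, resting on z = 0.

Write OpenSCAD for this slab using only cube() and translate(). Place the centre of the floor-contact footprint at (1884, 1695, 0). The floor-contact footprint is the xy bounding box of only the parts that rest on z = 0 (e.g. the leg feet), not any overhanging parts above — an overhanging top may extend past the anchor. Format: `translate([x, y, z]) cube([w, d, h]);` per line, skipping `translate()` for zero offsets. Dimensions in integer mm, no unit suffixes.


translate([213, 397, 0]) cube([3342, 2596, 209]);


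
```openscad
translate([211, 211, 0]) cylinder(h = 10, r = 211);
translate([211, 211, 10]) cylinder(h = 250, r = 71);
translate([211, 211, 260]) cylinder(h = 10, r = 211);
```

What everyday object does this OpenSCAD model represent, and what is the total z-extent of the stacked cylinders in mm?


A spool. The overall height is 270 mm.

Three coaxial cylinders, large–small–large — a spool. Two 10 mm flanges and a 250 mm core give 10 + 250 + 10 = 270 mm.


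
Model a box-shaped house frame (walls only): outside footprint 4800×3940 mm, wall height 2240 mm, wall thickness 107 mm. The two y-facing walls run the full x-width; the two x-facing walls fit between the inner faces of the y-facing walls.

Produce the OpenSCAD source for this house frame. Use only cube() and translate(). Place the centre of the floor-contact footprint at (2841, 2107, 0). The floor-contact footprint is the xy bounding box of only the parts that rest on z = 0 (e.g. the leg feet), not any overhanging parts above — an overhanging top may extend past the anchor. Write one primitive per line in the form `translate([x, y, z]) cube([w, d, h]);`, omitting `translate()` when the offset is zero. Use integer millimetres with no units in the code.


translate([441, 137, 0]) cube([4800, 107, 2240]);
translate([441, 3970, 0]) cube([4800, 107, 2240]);
translate([441, 244, 0]) cube([107, 3726, 2240]);
translate([5134, 244, 0]) cube([107, 3726, 2240]);


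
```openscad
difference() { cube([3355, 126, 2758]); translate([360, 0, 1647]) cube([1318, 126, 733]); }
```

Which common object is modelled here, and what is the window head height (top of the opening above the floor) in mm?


A wall with a window opening. The window head height is 2380 mm.

A wall with a rectangular opening subtracted — a window. Sill at z = 1647, opening 733 mm tall, so the head is at 1647 + 733 = 2380 mm.


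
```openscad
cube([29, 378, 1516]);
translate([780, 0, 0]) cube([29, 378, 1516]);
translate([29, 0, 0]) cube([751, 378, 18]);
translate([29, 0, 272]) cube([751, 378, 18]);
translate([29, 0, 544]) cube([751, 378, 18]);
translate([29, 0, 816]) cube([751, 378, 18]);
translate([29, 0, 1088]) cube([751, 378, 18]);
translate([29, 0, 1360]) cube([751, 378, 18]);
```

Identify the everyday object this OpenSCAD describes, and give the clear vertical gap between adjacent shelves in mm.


A bookshelf. The clear shelf gap is 254 mm.

Two tall side panels with 6 horizontal boards between them — a bookshelf. The first two shelf undersides are at z = 0 and z = 272; with shelf thickness 18, the clear gap is 272 − 0 − 18 = 254 mm.


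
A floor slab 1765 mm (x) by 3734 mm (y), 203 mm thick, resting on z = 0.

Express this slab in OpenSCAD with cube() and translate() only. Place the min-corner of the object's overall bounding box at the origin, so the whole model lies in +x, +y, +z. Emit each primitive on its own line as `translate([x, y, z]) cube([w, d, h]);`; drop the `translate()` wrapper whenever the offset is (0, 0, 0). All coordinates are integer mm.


cube([1765, 3734, 203]);


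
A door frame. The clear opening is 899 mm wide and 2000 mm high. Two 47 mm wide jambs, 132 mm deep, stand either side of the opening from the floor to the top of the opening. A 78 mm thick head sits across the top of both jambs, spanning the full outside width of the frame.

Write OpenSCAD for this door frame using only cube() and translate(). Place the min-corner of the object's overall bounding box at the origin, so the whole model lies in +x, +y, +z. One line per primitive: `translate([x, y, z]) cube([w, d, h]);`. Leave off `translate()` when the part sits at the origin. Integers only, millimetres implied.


cube([47, 132, 2000]);
translate([946, 0, 0]) cube([47, 132, 2000]);
translate([0, 0, 2000]) cube([993, 132, 78]);


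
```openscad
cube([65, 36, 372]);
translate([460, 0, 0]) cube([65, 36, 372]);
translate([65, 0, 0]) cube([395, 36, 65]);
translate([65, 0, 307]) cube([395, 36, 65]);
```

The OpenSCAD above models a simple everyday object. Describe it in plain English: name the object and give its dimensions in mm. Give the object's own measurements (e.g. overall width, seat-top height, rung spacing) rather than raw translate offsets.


A rectangular picture frame lying in the x–z plane (depth along y). The opening is 395 mm wide (x) by 242 mm tall (z), surrounded by a border 65 mm wide on all four sides. The frame is 36 mm deep and is made of two full-height vertical stiles with two horizontal rails fitted between them.


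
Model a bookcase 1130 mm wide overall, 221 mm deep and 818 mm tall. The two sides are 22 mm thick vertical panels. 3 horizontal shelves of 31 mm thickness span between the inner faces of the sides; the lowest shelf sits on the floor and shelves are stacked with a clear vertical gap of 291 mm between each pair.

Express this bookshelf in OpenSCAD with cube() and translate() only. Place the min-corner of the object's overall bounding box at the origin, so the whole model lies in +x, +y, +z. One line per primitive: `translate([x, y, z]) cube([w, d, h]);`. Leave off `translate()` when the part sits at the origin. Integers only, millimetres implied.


cube([22, 221, 818]);
translate([1108, 0, 0]) cube([22, 221, 818]);
translate([22, 0, 0]) cube([1086, 221, 31]);
translate([22, 0, 322]) cube([1086, 221, 31]);
translate([22, 0, 644]) cube([1086, 221, 31]);


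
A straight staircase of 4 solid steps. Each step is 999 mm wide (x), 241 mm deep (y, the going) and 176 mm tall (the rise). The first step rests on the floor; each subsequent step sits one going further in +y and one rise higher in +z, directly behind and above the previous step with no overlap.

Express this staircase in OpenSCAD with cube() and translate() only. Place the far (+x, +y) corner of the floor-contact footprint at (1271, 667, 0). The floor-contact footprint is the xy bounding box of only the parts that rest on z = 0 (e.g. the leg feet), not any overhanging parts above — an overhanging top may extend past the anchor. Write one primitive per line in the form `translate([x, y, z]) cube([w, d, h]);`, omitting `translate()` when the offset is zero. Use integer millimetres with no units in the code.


translate([272, 426, 0]) cube([999, 241, 176]);
translate([272, 667, 176]) cube([999, 241, 176]);
translate([272, 908, 352]) cube([999, 241, 176]);
translate([272, 1149, 528]) cube([999, 241, 176]);


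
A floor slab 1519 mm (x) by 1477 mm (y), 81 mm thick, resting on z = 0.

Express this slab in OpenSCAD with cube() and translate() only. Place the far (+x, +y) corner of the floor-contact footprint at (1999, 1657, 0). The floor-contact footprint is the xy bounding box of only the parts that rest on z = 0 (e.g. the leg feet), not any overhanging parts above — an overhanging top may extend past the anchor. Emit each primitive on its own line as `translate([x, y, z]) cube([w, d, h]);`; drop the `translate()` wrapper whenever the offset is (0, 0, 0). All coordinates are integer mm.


translate([480, 180, 0]) cube([1519, 1477, 81]);


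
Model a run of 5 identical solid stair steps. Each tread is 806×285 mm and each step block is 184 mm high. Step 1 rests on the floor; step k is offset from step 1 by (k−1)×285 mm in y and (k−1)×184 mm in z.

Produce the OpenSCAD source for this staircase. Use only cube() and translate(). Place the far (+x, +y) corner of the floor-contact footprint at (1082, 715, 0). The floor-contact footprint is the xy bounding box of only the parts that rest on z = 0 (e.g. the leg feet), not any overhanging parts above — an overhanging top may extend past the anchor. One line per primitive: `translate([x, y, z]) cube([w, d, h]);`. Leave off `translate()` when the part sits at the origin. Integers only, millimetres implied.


translate([276, 430, 0]) cube([806, 285, 184]);
translate([276, 715, 184]) cube([806, 285, 184]);
translate([276, 1000, 368]) cube([806, 285, 184]);
translate([276, 1285, 552]) cube([806, 285, 184]);
translate([276, 1570, 736]) cube([806, 285, 184]);


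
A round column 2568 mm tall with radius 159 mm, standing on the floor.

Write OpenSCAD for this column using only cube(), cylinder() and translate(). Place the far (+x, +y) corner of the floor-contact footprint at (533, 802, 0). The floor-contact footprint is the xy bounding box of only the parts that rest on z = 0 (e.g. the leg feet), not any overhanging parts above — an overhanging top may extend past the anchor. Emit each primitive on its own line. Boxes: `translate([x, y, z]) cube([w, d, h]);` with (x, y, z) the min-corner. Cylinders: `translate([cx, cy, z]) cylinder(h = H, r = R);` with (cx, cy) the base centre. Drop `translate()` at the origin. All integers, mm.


translate([374, 643, 0]) cylinder(h = 2568, r = 159);


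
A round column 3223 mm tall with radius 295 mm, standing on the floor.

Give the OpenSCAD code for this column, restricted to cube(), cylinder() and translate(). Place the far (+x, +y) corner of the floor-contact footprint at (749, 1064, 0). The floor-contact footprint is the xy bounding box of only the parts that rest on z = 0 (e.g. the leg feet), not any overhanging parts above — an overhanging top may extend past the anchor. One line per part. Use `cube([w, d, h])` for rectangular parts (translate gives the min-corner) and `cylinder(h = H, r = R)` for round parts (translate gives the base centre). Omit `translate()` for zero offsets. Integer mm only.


translate([454, 769, 0]) cylinder(h = 3223, r = 295);


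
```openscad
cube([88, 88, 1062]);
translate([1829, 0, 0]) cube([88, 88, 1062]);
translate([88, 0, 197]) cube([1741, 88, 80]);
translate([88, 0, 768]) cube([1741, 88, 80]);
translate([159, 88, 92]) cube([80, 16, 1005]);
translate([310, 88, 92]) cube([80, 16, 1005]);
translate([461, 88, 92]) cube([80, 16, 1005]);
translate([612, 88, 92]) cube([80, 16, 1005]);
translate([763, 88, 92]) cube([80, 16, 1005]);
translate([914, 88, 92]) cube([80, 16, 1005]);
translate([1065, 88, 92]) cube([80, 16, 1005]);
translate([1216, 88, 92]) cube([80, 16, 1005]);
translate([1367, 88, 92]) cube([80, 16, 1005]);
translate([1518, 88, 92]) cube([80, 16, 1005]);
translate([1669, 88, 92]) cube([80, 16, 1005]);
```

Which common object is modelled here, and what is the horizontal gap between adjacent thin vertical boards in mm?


A fence section. The picket gap is 71 mm.

Two posts, two rails, 11 pickets — a fence section. Span 1741 mm holds 11 pickets of 80 mm with 12 equal gaps: ⌊(1741 − 11·80) / 12⌋ = 71 mm.


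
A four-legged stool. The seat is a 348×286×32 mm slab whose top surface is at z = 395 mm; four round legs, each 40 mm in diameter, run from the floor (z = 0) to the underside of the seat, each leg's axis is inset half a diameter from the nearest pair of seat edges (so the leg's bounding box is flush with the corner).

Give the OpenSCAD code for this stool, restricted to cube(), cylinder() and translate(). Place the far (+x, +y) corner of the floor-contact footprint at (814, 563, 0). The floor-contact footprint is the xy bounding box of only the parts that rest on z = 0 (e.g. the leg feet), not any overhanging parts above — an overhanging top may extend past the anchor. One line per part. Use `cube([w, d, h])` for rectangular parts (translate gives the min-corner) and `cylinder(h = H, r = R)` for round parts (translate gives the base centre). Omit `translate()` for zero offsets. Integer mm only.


translate([466, 277, 363]) cube([348, 286, 32]);
translate([486, 297, 0]) cylinder(h = 363, r = 20);
translate([794, 297, 0]) cylinder(h = 363, r = 20);
translate([486, 543, 0]) cylinder(h = 363, r = 20);
translate([794, 543, 0]) cylinder(h = 363, r = 20);


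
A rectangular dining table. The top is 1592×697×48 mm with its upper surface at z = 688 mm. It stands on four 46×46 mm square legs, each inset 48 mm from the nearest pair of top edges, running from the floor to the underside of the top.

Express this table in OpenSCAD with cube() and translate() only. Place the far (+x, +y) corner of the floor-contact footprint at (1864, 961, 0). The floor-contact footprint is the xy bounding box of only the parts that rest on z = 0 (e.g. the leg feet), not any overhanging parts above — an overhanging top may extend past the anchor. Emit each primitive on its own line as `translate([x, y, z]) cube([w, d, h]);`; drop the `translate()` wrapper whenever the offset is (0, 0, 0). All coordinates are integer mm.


// leg_h = 688 - 48 = 640
translate([320, 312, 640]) cube([1592, 697, 48]);
translate([368, 360, 0]) cube([46, 46, 640]);
translate([1818, 360, 0]) cube([46, 46, 640]);
translate([368, 915, 0]) cube([46, 46, 640]);
translate([1818, 915, 0]) cube([46, 46, 640]);


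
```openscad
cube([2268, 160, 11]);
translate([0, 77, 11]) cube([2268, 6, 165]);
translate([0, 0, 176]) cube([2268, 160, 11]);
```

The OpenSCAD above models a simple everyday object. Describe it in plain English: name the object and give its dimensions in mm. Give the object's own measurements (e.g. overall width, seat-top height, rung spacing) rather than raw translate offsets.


An I-beam lying along x, 2268 mm long. Overall section height 187 mm. Two flanges 160 mm wide (y) and 11 mm thick, one on the floor and one at the top; a web 6 mm thick runs between them, centred on the flange width.


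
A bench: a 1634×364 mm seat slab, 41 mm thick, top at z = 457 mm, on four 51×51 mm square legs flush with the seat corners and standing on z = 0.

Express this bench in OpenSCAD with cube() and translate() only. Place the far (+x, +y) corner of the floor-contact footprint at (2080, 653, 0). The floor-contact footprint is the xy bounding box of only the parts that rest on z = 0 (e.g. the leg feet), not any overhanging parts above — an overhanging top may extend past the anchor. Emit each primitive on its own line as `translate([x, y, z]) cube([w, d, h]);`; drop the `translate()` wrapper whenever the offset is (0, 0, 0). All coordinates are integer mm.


translate([446, 289, 416]) cube([1634, 364, 41]);
translate([446, 289, 0]) cube([51, 51, 416]);
translate([446, 602, 0]) cube([51, 51, 416]);
translate([2029, 289, 0]) cube([51, 51, 416]);
translate([2029, 602, 0]) cube([51, 51, 416]);


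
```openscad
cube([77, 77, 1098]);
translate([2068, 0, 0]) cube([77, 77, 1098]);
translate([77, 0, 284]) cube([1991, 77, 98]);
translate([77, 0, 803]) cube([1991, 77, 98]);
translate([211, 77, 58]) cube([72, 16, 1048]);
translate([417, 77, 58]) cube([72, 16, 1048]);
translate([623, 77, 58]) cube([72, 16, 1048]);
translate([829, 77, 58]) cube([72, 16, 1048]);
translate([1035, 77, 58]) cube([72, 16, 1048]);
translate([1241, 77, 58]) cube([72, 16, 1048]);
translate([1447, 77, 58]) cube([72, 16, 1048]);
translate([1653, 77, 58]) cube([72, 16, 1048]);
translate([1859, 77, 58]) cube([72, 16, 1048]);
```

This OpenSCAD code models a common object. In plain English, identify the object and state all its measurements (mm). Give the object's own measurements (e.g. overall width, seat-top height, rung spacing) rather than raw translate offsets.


A fence section. Two 77×77 mm posts, 1098 mm tall, stand on the floor with a clear span of 1991 mm between their inner faces. Two horizontal rails of 77×98 mm section span the gap between the posts with their undersides at z = 284 mm and z = 803 mm, flush with the posts' −y face. 9 pickets, each 72 mm wide, 16 mm thick and 1048 mm tall, are fixed to the +y face of the rails with their bottoms at z = 58 mm, spaced across the span with a 134 mm gap after the −x post and between neighbouring pickets, with 137 mm left before the +x post.


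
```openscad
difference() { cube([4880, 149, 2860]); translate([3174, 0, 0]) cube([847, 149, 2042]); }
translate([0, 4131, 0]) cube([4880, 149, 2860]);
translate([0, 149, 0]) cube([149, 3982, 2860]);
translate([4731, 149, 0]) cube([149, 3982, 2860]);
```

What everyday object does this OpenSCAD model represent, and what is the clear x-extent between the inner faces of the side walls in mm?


A single room. The interior width is 4582 mm.

Four walls enclosing a rectangle with a door in the front wall — a room. Outside width 4880 minus two 149 mm walls gives 4582 mm.


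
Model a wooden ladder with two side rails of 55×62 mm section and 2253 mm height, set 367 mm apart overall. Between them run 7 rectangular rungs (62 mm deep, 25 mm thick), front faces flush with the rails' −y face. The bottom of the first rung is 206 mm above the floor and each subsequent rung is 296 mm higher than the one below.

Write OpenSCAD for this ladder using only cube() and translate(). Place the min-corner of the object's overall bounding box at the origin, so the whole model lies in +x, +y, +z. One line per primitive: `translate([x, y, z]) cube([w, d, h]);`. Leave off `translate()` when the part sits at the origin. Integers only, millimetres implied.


// rung span = 367 - 2*55 = 257
// rung[k] z = 206 + k*296
cube([55, 62, 2253]);
translate([312, 0, 0]) cube([55, 62, 2253]);
translate([55, 0, 206]) cube([257, 62, 25]);
translate([55, 0, 502]) cube([257, 62, 25]);
translate([55, 0, 798]) cube([257, 62, 25]);
translate([55, 0, 1094]) cube([257, 62, 25]);
translate([55, 0, 1390]) cube([257, 62, 25]);
translate([55, 0, 1686]) cube([257, 62, 25]);
translate([55, 0, 1982]) cube([257, 62, 25]);


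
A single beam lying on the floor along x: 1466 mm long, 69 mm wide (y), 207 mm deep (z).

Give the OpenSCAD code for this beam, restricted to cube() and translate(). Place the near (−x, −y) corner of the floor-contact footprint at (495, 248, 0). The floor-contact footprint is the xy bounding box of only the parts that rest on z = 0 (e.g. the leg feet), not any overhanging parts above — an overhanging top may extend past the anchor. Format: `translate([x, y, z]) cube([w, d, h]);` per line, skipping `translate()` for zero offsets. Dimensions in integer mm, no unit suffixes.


translate([495, 248, 0]) cube([1466, 69, 207]);


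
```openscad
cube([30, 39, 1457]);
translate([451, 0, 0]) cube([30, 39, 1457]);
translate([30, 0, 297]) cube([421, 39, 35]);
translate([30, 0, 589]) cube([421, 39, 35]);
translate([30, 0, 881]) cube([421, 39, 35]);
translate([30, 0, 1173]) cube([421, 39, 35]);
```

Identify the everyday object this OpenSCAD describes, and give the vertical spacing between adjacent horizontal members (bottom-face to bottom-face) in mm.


A ladder. The rung spacing is 292 mm.

Two tall 30×39 posts with 4 short bars between them — a ladder. Adjacent rungs sit at z = 297 and z = 589, so the spacing is 589 − 297 = 292 mm.


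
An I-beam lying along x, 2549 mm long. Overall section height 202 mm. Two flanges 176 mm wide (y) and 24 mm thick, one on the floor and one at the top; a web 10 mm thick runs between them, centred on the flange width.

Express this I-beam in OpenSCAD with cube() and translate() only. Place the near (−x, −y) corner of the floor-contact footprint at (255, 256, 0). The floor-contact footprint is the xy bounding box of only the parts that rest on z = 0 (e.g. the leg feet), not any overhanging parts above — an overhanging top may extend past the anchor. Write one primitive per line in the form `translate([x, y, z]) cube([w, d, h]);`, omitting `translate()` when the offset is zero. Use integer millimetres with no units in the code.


translate([255, 256, 0]) cube([2549, 176, 24]);
translate([255, 339, 24]) cube([2549, 10, 154]);
translate([255, 256, 178]) cube([2549, 176, 24]);


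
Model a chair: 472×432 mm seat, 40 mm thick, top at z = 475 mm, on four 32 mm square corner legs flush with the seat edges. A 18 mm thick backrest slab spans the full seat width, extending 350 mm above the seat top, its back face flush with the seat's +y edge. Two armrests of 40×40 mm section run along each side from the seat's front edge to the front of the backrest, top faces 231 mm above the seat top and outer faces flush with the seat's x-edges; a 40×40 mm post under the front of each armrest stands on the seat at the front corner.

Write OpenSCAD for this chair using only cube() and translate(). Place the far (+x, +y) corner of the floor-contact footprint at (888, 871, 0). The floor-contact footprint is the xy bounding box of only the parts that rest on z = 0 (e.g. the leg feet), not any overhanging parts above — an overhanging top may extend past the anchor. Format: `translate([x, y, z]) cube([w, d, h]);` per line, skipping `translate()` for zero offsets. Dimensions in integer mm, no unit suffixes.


translate([416, 439, 435]) cube([472, 432, 40]);
translate([416, 439, 0]) cube([32, 32, 435]);
translate([856, 439, 0]) cube([32, 32, 435]);
translate([416, 839, 0]) cube([32, 32, 435]);
translate([856, 839, 0]) cube([32, 32, 435]);
translate([416, 853, 475]) cube([472, 18, 350]);
translate([416, 439, 666]) cube([40, 414, 40]);
translate([848, 439, 666]) cube([40, 414, 40]);
translate([416, 439, 475]) cube([40, 40, 191]);
translate([848, 439, 475]) cube([40, 40, 191]);


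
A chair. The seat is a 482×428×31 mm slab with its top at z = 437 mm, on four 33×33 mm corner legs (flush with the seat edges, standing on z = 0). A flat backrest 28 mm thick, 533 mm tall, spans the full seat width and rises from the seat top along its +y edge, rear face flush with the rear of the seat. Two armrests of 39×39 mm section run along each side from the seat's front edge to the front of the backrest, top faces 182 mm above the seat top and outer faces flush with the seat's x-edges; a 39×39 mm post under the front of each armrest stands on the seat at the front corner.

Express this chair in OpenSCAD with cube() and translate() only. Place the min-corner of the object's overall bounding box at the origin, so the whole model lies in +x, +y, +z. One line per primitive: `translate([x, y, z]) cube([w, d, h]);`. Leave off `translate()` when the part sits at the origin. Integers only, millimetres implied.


translate([0, 0, 406]) cube([482, 428, 31]);
cube([33, 33, 406]);
translate([449, 0, 0]) cube([33, 33, 406]);
translate([0, 395, 0]) cube([33, 33, 406]);
translate([449, 395, 0]) cube([33, 33, 406]);
translate([0, 400, 437]) cube([482, 28, 533]);
translate([0, 0, 580]) cube([39, 400, 39]);
translate([443, 0, 580]) cube([39, 400, 39]);
translate([0, 0, 437]) cube([39, 39, 143]);
translate([443, 0, 437]) cube([39, 39, 143]);


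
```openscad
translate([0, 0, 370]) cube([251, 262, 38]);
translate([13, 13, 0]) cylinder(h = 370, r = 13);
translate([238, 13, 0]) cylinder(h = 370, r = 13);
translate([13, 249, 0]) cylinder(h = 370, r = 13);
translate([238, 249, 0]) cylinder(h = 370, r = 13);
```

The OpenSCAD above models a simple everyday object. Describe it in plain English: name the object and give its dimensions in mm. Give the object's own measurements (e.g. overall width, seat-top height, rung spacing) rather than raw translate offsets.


A simple wooden stool: a rectangular seat 251 mm (x) by 262 mm (y), 38 mm thick, top face at z = 408 mm, on four round legs, each 26 mm in diameter. The legs rest on z = 0, each leg's axis is inset half a diameter from the nearest pair of seat edges (so the leg's bounding box is flush with the corner).


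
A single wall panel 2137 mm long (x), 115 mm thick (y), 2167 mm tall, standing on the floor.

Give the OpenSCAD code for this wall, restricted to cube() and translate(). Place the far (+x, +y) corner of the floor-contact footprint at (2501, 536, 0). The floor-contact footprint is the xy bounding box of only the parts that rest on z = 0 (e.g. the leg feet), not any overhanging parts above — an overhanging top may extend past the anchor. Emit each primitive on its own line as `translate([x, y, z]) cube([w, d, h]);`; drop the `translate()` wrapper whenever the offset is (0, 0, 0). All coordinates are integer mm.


translate([364, 421, 0]) cube([2137, 115, 2167]);


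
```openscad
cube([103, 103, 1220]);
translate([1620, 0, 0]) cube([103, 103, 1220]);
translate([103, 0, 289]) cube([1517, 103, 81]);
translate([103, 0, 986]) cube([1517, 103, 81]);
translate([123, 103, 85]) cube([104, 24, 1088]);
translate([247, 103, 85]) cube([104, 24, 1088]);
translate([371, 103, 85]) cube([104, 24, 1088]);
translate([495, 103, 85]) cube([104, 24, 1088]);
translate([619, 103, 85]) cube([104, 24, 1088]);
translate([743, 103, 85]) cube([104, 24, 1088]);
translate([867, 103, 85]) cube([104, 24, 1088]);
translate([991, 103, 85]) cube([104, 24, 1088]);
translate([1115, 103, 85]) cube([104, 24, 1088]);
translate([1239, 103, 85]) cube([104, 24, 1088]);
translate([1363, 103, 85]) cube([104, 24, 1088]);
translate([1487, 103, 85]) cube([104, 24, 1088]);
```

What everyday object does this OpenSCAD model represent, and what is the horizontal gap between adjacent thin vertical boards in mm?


A fence section. The picket gap is 20 mm.

Two posts, two rails, 12 pickets — a fence section. Span 1517 mm holds 12 pickets of 104 mm with 13 equal gaps: ⌊(1517 − 12·104) / 13⌋ = 20 mm.


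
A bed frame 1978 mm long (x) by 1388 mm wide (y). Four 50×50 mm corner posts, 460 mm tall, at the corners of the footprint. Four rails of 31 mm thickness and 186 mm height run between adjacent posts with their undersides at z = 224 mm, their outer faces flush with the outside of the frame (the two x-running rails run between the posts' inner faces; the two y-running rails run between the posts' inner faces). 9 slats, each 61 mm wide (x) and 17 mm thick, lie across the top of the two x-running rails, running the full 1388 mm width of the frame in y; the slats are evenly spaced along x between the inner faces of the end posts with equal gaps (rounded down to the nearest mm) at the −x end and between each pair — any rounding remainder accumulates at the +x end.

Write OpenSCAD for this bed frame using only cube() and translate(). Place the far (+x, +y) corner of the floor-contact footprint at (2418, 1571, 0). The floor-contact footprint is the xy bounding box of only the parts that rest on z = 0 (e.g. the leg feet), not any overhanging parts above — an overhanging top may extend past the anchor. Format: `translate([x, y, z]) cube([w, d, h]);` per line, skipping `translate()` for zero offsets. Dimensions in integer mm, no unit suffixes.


// slat z = rail_z + rail_h = 224 + 186 = 410
// slat gap = ⌊(1878 − 9·61) / 10⌋ = 132
translate([440, 183, 0]) cube([50, 50, 460]);
translate([440, 1521, 0]) cube([50, 50, 460]);
translate([2368, 183, 0]) cube([50, 50, 460]);
translate([2368, 1521, 0]) cube([50, 50, 460]);
translate([490, 183, 224]) cube([1878, 31, 186]);
translate([490, 1540, 224]) cube([1878, 31, 186]);
translate([440, 233, 224]) cube([31, 1288, 186]);
translate([2387, 233, 224]) cube([31, 1288, 186]);
translate([622, 183, 410]) cube([61, 1388, 17]);
translate([815, 183, 410]) cube([61, 1388, 17]);
translate([1008, 183, 410]) cube([61, 1388, 17]);
translate([1201, 183, 410]) cube([61, 1388, 17]);
translate([1394, 183, 410]) cube([61, 1388, 17]);
translate([1587, 183, 410]) cube([61, 1388, 17]);
translate([1780, 183, 410]) cube([61, 1388, 17]);
translate([1973, 183, 410]) cube([61, 1388, 17]);
translate([2166, 183, 410]) cube([61, 1388, 17]);


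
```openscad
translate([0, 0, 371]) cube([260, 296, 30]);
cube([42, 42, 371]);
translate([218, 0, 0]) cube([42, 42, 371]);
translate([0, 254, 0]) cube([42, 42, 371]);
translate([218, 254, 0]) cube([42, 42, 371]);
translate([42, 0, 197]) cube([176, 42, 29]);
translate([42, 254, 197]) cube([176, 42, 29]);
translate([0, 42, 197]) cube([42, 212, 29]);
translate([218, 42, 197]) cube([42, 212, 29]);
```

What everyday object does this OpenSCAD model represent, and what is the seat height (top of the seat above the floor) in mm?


A stool. The seat height is 401 mm.

A 260×296×30 slab at z = 371 on four corner posts — a stool. The seat top is 371 + 30 = 401 mm.


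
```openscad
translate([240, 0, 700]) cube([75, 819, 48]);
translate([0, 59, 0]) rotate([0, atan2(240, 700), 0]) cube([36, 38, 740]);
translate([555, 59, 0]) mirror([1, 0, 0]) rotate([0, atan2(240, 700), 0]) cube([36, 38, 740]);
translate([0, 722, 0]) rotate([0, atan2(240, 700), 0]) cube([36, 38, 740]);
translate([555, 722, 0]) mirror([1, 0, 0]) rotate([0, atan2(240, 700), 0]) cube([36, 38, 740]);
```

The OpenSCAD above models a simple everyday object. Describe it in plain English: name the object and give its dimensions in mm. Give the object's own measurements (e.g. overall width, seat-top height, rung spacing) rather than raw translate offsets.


A sawhorse. A 75×819×48 mm beam (x, y, z) sits on two A-frame leg pairs. Each pair is two raked legs of 36×38 mm section (38 mm along y) splaying symmetrically in x. Each leg rises 700 mm vertically over 240 mm of horizontal reach and is 740 mm long along its own axis. Every leg's outer bottom edge rests on the floor and its outer top edge meets a bottom edge of the beam — the left legs (tilting toward +x) meet the beam's −x bottom edge, the right legs (their mirror images, tilting toward −x) meet its +x bottom edge — so the leg tops tuck under the beam, the beam's underside is 700 mm above the floor, and the feet are 555 mm apart outside-to-outside with the beam centred between them. The two leg pairs are set in 59 mm from either end of the beam.


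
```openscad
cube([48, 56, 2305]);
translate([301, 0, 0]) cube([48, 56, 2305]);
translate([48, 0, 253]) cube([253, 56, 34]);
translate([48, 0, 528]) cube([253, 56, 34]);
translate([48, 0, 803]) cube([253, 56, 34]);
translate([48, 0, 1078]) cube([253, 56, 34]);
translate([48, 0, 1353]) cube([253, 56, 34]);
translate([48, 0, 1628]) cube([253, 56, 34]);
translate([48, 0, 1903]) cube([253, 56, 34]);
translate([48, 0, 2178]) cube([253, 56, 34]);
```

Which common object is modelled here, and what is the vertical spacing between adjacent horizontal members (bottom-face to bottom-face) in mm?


A ladder. The rung spacing is 275 mm.

Two tall 48×56 posts with 8 short bars between them — a ladder. Adjacent rungs sit at z = 253 and z = 528, so the spacing is 528 − 253 = 275 mm.


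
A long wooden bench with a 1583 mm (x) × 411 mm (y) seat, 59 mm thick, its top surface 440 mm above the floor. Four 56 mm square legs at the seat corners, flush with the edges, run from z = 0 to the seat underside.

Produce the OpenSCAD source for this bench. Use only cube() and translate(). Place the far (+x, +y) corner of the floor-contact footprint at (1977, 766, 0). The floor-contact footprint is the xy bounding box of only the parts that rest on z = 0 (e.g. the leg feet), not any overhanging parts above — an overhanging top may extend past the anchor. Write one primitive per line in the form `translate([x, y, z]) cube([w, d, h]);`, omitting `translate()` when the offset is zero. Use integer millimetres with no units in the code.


translate([394, 355, 381]) cube([1583, 411, 59]);
translate([394, 355, 0]) cube([56, 56, 381]);
translate([394, 710, 0]) cube([56, 56, 381]);
translate([1921, 355, 0]) cube([56, 56, 381]);
translate([1921, 710, 0]) cube([56, 56, 381]);


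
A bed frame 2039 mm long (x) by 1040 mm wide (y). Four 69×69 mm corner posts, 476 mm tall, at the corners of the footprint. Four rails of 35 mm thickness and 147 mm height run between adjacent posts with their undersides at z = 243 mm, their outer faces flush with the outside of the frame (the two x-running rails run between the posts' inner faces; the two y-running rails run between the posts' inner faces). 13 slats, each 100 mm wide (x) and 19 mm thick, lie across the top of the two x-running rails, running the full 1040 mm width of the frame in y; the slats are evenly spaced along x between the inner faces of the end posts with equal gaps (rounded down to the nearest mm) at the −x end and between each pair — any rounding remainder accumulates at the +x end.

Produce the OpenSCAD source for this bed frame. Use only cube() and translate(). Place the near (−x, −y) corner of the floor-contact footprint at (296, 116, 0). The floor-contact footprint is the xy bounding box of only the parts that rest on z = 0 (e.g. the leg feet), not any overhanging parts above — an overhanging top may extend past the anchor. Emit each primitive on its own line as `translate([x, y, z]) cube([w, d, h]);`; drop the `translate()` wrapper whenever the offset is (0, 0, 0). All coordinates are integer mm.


// slat z = rail_z + rail_h = 243 + 147 = 390
// slat gap = ⌊(1901 − 13·100) / 14⌋ = 42
translate([296, 116, 0]) cube([69, 69, 476]);
translate([296, 1087, 0]) cube([69, 69, 476]);
translate([2266, 116, 0]) cube([69, 69, 476]);
translate([2266, 1087, 0]) cube([69, 69, 476]);
translate([365, 116, 243]) cube([1901, 35, 147]);
translate([365, 1121, 243]) cube([1901, 35, 147]);
translate([296, 185, 243]) cube([35, 902, 147]);
translate([2300, 185, 243]) cube([35, 902, 147]);
translate([407, 116, 390]) cube([100, 1040, 19]);
translate([549, 116, 390]) cube([100, 1040, 19]);
translate([691, 116, 390]) cube([100, 1040, 19]);
translate([833, 116, 390]) cube([100, 1040, 19]);
translate([975, 116, 390]) cube([100, 1040, 19]);
translate([1117, 116, 390]) cube([100, 1040, 19]);
translate([1259, 116, 390]) cube([100, 1040, 19]);
translate([1401, 116, 390]) cube([100, 1040, 19]);
translate([1543, 116, 390]) cube([100, 1040, 19]);
translate([1685, 116, 390]) cube([100, 1040, 19]);
translate([1827, 116, 390]) cube([100, 1040, 19]);
translate([1969, 116, 390]) cube([100, 1040, 19]);
translate([2111, 116, 390]) cube([100, 1040, 19]);
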